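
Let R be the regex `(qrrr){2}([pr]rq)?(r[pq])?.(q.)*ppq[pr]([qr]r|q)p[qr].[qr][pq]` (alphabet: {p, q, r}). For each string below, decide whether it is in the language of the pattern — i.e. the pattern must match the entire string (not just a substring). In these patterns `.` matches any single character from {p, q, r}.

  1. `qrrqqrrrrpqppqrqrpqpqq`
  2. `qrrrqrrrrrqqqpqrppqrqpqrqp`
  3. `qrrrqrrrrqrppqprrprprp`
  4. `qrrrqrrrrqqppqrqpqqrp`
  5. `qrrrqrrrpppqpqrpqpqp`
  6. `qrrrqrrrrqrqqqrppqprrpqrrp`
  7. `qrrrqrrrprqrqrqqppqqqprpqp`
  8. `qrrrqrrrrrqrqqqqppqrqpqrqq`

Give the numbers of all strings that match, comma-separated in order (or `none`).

2, 3, 4, 5, 6, 8

1 → no match — must start with `qrrr`
2 → match
3 → match
4 → match
5 → match
6 → match
7 → no match
8 → match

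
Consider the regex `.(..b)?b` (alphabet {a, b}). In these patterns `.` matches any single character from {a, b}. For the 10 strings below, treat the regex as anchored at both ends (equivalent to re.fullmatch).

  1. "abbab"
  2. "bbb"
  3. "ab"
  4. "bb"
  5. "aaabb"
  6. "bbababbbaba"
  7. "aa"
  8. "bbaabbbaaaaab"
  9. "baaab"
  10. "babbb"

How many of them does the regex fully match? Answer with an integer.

1. "abbab" → no match
2. "bbb" → no match
3. "ab" → match
4. "bb" → match
5. "aaabb" → match
6. "bbababbbaba" → no match — must end with "b"
7. "aa" → no match — must end with "b"
8 → no match
9. "baaab" → no match
10. "babbb" → match
Total matched: 4

4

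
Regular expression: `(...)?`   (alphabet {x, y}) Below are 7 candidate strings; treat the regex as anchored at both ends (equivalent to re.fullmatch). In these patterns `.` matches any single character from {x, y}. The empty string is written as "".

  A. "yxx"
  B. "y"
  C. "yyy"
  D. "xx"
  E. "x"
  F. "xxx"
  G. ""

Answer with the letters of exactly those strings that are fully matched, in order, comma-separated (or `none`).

A, C, F, G

A → match
B → no match
C → match
D → no match
E → no match
F → match
G → match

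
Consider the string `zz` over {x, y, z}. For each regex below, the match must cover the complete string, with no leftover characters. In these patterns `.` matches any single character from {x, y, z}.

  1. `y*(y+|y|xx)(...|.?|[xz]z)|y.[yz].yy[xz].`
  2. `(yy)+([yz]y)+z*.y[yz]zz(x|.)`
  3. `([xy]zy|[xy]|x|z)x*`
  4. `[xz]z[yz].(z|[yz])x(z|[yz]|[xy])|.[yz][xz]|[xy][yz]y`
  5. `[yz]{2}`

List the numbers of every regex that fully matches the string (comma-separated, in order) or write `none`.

1 → no match
2 → no match — must start with `yy`
3 → no match
4 → no match
5 → match

5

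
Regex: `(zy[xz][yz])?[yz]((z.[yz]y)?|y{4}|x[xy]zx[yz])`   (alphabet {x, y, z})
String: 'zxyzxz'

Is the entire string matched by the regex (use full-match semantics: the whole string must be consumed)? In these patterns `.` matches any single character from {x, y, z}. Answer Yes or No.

Yes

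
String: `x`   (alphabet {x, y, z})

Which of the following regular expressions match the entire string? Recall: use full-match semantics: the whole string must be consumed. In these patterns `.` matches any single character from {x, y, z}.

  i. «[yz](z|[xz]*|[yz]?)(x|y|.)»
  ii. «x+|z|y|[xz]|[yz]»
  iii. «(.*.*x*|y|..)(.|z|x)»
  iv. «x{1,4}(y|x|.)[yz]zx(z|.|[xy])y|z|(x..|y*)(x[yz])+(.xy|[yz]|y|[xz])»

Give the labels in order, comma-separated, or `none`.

ii, iii

i → no match
ii → match
iii → match
iv → no match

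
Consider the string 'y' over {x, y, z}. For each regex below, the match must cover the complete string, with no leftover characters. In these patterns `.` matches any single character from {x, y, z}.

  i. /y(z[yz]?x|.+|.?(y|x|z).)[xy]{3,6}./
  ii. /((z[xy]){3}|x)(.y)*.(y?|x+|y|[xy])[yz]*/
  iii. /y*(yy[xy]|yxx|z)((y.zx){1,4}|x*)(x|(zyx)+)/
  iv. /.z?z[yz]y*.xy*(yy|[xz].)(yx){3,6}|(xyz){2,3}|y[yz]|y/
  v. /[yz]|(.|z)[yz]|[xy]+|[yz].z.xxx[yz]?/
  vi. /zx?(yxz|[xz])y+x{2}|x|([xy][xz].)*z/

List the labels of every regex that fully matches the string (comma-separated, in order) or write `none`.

i → no match
ii → no match
iii → no match
iv → match
v → match
vi → no match

iv, v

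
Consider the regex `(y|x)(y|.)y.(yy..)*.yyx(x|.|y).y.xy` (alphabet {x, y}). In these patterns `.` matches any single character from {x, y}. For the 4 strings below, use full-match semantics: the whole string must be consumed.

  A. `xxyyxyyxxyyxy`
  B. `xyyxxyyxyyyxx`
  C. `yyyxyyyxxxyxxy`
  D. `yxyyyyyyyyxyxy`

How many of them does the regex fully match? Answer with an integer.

1

A → no match
B → no match — must end with `xy`
C → match
D → no match
Total matched: 1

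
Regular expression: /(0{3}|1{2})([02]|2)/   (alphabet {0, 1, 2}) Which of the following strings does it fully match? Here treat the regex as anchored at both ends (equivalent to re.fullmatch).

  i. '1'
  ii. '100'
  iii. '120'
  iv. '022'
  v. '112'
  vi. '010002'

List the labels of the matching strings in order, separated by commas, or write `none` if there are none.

v

i → no match
ii → no match
iii → no match
iv → no match
v → match
vi → no match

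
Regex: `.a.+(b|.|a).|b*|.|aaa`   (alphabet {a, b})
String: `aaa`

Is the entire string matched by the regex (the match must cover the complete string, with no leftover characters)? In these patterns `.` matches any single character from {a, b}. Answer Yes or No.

Yes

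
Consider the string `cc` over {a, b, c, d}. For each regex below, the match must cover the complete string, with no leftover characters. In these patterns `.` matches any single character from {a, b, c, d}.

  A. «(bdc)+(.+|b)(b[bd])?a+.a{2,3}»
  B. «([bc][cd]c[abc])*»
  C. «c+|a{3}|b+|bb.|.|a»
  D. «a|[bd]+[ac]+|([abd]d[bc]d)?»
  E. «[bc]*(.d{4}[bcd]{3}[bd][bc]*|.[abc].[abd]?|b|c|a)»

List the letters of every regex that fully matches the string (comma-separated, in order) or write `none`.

A → no match — must start with `bdc`
B → no match
C → match
D → no match
E → match

C, E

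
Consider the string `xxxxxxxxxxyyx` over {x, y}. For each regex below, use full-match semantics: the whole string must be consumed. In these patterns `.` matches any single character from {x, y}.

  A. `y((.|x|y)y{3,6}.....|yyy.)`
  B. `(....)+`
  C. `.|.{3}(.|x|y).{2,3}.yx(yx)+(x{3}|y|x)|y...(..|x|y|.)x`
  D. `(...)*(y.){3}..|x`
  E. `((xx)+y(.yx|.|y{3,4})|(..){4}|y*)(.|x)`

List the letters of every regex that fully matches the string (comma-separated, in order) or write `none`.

A → no match — must start with `y`
B → no match
C → no match
D → no match
E → match

E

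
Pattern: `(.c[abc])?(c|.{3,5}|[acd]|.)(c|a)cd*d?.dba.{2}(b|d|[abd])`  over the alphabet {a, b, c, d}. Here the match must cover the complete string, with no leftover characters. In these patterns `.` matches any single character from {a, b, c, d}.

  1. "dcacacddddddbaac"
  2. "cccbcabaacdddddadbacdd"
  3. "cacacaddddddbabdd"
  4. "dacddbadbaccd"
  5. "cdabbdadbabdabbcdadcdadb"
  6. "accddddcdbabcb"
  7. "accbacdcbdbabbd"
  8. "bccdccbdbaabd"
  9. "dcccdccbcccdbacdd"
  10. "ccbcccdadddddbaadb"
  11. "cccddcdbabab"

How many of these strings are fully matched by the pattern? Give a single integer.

1 → no match
2 → match
3 → no match
4 → no match
5 → no match
6 → match
7 → no match
8 → match
9 → match
10 → no match
11 → match
Total matched: 5

5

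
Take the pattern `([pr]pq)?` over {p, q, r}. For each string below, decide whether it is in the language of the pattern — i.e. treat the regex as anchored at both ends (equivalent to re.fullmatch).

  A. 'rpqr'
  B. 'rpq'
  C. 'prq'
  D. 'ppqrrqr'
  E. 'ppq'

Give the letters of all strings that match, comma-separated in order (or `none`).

B, E

A → no match
B → match
C → no match
D → no match
E → match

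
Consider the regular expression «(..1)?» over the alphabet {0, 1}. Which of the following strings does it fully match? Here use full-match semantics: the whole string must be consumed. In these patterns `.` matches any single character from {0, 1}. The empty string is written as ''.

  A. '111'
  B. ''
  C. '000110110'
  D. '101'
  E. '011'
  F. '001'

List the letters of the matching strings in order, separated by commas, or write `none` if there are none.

A. '111' → match
B. '' → match
C. '000110110' → no match
D. '101' → match
E. '011' → match
F. '001' → match

A, B, D, E, F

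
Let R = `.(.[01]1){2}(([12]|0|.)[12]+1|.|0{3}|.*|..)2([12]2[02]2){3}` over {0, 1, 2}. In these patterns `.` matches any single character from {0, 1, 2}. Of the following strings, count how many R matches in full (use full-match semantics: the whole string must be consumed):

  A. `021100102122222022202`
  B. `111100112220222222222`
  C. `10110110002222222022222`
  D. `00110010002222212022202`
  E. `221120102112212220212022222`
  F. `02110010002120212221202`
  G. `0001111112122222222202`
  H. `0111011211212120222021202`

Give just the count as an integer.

8

A → match
B → match
C → match
D → match
E → match
F → match
G → match
H → match
Total matched: 8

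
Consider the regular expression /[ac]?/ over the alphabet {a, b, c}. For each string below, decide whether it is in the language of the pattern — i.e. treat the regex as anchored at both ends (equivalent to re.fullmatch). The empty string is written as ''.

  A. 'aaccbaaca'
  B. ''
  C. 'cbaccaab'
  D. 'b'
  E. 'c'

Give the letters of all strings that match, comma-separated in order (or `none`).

B, E

A → no match
B → match
C → no match
D → no match
E → match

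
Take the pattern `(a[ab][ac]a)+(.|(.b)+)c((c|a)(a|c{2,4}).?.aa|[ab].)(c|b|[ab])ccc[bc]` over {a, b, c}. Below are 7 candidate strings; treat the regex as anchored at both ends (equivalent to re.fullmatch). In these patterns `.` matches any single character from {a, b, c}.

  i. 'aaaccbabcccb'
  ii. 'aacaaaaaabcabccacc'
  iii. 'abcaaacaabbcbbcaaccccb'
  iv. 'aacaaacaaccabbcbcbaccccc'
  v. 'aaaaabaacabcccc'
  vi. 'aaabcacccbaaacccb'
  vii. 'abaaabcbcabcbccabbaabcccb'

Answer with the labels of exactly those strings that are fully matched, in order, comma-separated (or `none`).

none

i → no match
ii → no match
iii → no match
iv → no match
v → no match
vi → no match
vii → no match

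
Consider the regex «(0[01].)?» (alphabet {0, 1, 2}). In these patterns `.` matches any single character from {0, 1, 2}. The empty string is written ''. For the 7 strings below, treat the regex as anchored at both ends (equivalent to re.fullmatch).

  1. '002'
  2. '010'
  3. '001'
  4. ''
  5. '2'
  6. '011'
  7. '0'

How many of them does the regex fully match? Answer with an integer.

1 → match
2 → match
3 → match
4 → match
5 → no match
6 → match
7 → no match
Total matched: 5

5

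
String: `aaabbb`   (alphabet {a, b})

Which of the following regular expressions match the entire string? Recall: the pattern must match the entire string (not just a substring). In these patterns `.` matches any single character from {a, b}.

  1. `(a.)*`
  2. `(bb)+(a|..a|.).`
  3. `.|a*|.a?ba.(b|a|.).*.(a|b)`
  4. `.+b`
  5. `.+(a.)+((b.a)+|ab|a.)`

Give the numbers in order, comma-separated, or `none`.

4

1 → no match
2 → no match — must start with `bb`
3 → no match
4 → match
5 → no match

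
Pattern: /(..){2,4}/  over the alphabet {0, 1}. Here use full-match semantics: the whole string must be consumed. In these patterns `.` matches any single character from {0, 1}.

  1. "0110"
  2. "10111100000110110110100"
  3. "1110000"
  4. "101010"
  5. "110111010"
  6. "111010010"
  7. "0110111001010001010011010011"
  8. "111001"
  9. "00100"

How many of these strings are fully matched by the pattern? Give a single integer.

1. "0110" → match
2 → no match
3. "1110000" → no match
4. "101010" → match
5. "110111010" → no match
6. "111010010" → no match
7 → no match
8. "111001" → match
9. "00100" → no match
Total matched: 3

3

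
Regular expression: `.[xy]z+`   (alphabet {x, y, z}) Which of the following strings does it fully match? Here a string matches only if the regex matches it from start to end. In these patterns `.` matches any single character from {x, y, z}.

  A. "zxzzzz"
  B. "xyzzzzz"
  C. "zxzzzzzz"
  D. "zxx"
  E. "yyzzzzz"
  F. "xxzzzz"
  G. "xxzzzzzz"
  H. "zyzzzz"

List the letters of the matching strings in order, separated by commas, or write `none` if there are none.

A → match
B → match
C → match
D → no match — must end with "z"
E → match
F → match
G → match
H → match

A, B, C, E, F, G, H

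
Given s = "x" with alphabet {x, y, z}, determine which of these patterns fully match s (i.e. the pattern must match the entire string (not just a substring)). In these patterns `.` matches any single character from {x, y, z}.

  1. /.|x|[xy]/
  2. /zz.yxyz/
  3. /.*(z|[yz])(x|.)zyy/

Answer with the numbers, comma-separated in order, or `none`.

1 → match
2 → no match — must start with "zz"
3 → no match — must end with "zyy"

1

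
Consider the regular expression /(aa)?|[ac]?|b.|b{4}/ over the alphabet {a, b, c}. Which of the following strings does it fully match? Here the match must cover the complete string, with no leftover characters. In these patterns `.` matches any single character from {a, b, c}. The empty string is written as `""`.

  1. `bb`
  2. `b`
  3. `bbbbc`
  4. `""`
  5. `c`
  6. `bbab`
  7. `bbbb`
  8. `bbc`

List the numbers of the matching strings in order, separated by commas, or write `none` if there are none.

1 → match
2 → no match
3 → no match
4 → match
5 → match
6 → no match
7 → match
8 → no match

1, 4, 5, 7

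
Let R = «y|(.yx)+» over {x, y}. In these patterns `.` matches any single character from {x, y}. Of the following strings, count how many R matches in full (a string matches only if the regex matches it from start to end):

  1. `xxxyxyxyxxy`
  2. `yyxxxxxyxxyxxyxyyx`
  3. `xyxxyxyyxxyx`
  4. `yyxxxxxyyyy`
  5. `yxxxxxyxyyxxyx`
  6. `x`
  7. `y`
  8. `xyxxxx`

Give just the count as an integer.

1. `xxxyxyxyxxy` → no match
2 → no match
3. `xyxxyxyyxxyx` → match
4. `yyxxxxxyyyy` → no match
5 → no match
6. `x` → no match
7. `y` → match
8. `xyxxxx` → no match
Total matched: 2

2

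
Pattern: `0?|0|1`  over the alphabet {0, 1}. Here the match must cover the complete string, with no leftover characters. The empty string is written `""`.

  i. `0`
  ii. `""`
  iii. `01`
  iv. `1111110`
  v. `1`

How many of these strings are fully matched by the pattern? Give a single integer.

3

i → match
ii → match
iii → no match
iv → no match
v → match
Total matched: 3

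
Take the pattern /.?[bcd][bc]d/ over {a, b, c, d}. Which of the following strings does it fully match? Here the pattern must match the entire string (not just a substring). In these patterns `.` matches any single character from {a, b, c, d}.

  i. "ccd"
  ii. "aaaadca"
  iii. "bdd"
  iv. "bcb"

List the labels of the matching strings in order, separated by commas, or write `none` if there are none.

i

i → match
ii → no match — must end with "d"
iii → no match
iv → no match — must end with "d"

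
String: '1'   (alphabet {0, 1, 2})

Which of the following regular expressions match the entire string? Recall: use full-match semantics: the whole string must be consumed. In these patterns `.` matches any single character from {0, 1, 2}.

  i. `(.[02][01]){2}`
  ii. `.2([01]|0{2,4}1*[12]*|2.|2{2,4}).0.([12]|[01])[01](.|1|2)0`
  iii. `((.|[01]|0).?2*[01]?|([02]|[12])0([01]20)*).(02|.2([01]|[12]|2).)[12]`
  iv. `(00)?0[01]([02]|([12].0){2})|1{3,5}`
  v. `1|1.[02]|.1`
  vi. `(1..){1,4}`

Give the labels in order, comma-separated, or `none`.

v

i → no match
ii → no match — must end with '0'
iii → no match
iv → no match
v → match
vi → no match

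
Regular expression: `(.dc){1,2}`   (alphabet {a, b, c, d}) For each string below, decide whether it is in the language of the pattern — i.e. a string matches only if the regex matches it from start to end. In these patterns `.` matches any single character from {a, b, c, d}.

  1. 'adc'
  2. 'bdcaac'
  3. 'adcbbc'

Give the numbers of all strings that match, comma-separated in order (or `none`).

1 → match
2 → no match — must end with 'dc'
3 → no match — must end with 'dc'

1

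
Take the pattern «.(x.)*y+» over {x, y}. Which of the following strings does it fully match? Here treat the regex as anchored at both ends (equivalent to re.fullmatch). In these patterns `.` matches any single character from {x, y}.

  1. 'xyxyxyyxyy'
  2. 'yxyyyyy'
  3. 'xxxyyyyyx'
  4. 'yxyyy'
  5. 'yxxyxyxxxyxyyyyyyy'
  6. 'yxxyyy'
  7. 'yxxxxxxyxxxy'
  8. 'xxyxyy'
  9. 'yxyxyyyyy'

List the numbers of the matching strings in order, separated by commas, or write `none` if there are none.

2, 4, 6, 8, 9

1. 'xyxyxyyxyy' → no match
2. 'yxyyyyy' → match
3. 'xxxyyyyyx' → no match — must end with 'y'
4. 'yxyyy' → match
5 → no match
6. 'yxxyyy' → match
7. 'yxxxxxxyxxxy' → no match
8. 'xxyxyy' → match
9. 'yxyxyyyyy' → match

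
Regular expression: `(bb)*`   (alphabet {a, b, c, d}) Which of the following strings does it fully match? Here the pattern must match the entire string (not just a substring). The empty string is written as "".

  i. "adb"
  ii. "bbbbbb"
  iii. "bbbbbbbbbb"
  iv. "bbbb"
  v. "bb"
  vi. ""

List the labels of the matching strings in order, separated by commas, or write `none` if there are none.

i → no match
ii → match
iii → match
iv → match
v → match
vi → match

ii, iii, iv, v, vi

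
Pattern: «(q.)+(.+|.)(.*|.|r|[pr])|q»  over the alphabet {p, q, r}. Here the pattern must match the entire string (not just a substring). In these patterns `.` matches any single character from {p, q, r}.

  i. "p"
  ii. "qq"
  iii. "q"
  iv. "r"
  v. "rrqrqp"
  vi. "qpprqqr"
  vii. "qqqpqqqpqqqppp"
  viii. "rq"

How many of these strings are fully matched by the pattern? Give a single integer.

i. "p" → no match — must start with "q"
ii. "qq" → no match
iii. "q" → match
iv. "r" → no match — must start with "q"
v. "rrqrqp" → no match — must start with "q"
vi. "qpprqqr" → match
vii → match
viii. "rq" → no match — must start with "q"
Total matched: 3

3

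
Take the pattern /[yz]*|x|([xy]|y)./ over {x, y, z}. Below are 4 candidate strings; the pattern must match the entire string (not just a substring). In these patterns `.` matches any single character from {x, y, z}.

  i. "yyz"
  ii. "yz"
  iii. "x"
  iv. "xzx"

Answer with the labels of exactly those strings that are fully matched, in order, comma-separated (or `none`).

i, ii, iii

i → match
ii → match
iii → match
iv → no match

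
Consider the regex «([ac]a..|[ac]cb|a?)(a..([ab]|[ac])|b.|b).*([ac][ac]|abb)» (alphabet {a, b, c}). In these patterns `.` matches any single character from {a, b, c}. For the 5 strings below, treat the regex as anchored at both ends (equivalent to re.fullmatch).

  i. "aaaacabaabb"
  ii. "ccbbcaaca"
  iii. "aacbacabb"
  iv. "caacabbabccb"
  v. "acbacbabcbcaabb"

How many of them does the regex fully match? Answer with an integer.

4

i → match
ii → match
iii → match
iv → no match
v → match
Total matched: 4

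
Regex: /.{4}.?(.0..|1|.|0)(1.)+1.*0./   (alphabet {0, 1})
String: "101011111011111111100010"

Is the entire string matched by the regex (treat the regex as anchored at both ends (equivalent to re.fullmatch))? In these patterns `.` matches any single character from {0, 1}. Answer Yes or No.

No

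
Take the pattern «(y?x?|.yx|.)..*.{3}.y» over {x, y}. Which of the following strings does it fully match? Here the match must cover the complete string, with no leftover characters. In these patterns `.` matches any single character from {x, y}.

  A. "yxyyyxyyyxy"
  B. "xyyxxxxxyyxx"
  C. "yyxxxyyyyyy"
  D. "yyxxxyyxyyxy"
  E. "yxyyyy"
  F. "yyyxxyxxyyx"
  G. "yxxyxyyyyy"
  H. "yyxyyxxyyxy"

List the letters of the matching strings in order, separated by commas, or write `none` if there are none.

A → match
B → no match — must end with "y"
C → match
D → match
E → match
F → no match — must end with "y"
G → match
H → match

A, C, D, E, G, H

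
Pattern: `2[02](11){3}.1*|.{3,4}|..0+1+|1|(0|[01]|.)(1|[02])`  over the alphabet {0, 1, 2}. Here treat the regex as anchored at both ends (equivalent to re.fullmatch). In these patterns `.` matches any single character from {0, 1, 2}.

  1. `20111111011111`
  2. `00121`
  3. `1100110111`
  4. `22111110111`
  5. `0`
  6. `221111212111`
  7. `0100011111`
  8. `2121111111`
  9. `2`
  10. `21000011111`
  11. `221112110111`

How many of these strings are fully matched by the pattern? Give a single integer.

1 → match
2. `00121` → no match
3. `1100110111` → no match
4. `22111110111` → no match
5. `0` → no match
6. `221111212111` → no match
7. `0100011111` → match
8. `2121111111` → no match
9. `2` → no match
10. `21000011111` → match
11. `221112110111` → no match
Total matched: 3

3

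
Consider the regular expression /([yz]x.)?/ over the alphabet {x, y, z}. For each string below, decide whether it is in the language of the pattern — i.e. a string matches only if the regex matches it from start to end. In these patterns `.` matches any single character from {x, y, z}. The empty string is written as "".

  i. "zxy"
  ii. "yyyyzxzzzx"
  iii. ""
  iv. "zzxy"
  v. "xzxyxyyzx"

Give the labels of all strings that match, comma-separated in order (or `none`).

i → match
ii → no match
iii → match
iv → no match
v → no match

i, iii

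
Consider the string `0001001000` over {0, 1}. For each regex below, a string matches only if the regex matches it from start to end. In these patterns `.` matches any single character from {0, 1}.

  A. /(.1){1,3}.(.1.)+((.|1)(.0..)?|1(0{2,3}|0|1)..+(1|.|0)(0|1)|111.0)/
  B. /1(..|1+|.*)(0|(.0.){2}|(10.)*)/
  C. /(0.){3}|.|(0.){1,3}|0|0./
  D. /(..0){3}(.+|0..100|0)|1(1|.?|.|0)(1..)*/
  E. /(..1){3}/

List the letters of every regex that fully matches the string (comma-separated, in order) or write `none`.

A → no match
B → no match — must start with `1`
C → no match
D → match
E → no match — must end with `1`

D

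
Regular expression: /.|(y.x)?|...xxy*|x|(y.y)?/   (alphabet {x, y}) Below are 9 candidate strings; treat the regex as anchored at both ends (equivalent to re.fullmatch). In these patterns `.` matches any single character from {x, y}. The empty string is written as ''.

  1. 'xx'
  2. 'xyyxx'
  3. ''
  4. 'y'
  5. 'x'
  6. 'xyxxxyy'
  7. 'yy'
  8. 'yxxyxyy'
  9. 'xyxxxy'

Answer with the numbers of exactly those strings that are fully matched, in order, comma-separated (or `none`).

2, 3, 4, 5, 6, 9

1. 'xx' → no match
2. 'xyyxx' → match
3. '' → match
4. 'y' → match
5. 'x' → match
6. 'xyxxxyy' → match
7. 'yy' → no match
8. 'yxxyxyy' → no match
9. 'xyxxxy' → match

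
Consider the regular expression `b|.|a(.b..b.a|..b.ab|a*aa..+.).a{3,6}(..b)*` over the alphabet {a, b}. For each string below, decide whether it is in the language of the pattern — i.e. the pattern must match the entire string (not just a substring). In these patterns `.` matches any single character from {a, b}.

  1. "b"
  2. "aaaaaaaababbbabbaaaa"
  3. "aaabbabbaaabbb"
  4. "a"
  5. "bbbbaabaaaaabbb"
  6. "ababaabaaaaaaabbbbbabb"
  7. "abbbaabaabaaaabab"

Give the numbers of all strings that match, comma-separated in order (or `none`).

1, 2, 3, 4, 6

1 → match
2 → match
3 → match
4 → match
5 → no match
6 → match
7 → no match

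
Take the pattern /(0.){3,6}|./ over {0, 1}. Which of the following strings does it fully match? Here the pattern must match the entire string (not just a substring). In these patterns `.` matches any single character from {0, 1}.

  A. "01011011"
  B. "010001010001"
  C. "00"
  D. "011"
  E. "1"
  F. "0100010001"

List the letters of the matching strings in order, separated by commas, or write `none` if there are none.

B, E, F

A → no match
B → match
C → no match
D → no match
E → match
F → match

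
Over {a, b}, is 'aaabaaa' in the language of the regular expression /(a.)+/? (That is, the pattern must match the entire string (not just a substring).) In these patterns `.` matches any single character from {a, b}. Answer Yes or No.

No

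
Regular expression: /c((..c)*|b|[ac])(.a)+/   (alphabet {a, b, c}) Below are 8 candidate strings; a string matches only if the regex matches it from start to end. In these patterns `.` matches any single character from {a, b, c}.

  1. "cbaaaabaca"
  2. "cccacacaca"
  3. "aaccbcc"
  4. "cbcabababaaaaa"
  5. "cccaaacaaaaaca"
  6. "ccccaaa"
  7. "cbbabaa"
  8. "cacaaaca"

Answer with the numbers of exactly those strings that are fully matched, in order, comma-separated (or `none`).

1, 2, 4, 5, 8

1. "cbaaaabaca" → match
2. "cccacacaca" → match
3. "aaccbcc" → no match — must start with "c"
4 → match
5 → match
6. "ccccaaa" → no match
7. "cbbabaa" → no match
8. "cacaaaca" → match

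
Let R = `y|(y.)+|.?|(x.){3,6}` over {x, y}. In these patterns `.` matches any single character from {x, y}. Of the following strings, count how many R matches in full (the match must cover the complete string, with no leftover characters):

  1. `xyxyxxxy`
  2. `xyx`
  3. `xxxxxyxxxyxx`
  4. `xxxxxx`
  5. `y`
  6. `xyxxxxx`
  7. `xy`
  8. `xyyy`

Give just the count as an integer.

4

1 → match
2 → no match
3 → match
4 → match
5 → match
6 → no match
7 → no match
8 → no match
Total matched: 4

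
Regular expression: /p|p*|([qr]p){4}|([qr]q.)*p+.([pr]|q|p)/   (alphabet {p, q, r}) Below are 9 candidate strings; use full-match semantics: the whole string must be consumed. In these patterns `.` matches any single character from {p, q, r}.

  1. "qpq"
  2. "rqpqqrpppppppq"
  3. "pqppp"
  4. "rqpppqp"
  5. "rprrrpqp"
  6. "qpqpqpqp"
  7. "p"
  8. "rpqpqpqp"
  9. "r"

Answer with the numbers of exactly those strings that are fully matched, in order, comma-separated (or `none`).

2, 4, 6, 7, 8

1 → no match
2 → match
3 → no match
4 → match
5 → no match
6 → match
7 → match
8 → match
9 → no match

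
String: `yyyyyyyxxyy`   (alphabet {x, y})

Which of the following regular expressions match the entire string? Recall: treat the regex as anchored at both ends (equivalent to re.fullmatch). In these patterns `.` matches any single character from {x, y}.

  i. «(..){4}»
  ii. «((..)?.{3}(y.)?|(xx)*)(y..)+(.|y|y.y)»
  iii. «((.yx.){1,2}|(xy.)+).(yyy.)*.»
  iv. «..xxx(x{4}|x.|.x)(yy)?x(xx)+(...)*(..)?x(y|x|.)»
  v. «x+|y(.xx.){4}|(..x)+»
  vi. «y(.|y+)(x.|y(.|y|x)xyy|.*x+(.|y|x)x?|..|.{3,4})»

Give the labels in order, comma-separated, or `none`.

i → no match
ii → no match
iii → no match
iv → no match
v → no match
vi → match

vi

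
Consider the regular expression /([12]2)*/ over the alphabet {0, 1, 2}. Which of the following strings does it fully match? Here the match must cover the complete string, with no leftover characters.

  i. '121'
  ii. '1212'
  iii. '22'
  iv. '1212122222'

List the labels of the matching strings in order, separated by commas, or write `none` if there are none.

i → no match
ii → match
iii → match
iv → match

ii, iii, iv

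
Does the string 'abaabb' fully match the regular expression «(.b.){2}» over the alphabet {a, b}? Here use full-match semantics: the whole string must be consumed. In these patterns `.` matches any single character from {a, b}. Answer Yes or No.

Yes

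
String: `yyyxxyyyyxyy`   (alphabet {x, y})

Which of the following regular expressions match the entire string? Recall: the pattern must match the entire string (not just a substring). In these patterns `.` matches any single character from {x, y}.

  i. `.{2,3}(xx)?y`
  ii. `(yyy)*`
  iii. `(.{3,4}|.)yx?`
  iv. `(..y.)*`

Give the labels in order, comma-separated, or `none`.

iv

i → no match
ii → no match
iii → no match
iv → match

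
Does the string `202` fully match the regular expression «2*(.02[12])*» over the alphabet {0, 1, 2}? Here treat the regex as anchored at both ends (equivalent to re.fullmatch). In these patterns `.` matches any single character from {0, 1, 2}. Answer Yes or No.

No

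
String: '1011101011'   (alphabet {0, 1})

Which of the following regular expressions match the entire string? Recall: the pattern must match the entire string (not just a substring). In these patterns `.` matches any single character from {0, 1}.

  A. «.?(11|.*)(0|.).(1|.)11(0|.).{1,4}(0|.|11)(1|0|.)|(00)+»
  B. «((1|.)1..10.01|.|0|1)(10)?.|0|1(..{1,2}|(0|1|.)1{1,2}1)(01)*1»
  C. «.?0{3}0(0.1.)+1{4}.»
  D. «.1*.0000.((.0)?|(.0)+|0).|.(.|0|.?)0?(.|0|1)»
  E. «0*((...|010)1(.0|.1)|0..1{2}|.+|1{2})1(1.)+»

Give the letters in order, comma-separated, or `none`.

A → match
B → match
C → no match
D → no match
E → match

A, B, E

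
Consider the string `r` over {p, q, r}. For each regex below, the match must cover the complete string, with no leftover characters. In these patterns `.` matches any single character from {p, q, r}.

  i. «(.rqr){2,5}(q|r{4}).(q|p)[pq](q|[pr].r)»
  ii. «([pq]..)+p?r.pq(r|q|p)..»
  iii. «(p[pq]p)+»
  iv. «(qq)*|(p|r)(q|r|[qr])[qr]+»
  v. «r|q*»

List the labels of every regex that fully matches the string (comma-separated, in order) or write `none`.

v

i → no match
ii → no match
iii → no match — must start with `p`
iv → no match
v → match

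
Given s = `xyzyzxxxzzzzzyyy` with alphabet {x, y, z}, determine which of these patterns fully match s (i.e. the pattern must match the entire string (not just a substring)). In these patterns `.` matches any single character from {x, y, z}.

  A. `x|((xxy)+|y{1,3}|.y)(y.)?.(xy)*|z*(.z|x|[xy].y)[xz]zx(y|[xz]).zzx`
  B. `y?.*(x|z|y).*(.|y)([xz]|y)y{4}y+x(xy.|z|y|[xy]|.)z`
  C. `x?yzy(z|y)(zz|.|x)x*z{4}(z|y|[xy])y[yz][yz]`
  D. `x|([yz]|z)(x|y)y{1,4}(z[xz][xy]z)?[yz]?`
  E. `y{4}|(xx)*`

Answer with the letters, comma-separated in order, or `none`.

A → no match
B → no match — must end with `z`
C → match
D → no match
E → no match

C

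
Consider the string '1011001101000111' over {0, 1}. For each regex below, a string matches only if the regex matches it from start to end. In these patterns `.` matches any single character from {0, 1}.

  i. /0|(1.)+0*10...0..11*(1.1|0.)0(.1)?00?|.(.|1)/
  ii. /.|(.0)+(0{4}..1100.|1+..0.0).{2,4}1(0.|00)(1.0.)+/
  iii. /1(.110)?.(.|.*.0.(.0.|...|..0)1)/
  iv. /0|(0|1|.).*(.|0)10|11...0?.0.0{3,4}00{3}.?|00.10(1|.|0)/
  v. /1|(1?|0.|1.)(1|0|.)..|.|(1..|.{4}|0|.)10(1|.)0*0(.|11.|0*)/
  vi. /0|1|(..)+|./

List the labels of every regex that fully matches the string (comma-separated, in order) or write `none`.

i → no match
ii → no match
iii → match
iv → no match
v → no match
vi → match

iii, vi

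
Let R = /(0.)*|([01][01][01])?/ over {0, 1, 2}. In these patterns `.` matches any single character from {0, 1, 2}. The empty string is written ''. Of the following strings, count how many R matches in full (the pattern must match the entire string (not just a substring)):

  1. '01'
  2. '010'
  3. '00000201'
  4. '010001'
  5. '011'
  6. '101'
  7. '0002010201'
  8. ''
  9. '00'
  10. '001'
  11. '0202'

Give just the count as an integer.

11

1 → match
2 → match
3 → match
4 → match
5 → match
6 → match
7 → match
8 → match
9 → match
10 → match
11 → match
Total matched: 11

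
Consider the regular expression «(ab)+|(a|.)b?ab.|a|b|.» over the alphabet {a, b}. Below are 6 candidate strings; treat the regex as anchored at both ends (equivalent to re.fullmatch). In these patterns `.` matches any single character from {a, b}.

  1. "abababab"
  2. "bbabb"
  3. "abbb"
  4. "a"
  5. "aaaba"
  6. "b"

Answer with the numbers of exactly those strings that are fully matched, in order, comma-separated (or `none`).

1, 2, 4, 6

1 → match
2 → match
3 → no match
4 → match
5 → no match
6 → match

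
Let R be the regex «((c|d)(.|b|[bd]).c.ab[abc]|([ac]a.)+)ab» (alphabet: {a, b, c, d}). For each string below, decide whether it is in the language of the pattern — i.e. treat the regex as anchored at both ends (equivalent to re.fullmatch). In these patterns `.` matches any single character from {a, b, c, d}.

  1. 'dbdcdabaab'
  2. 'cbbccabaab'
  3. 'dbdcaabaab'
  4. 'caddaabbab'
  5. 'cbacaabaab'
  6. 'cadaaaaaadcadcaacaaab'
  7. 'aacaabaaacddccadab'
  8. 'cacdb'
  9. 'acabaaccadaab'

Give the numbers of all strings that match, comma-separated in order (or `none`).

1 → match
2 → match
3 → match
4 → no match
5 → match
6 → no match
7 → no match
8 → no match — must end with 'ab'
9 → no match

1, 2, 3, 5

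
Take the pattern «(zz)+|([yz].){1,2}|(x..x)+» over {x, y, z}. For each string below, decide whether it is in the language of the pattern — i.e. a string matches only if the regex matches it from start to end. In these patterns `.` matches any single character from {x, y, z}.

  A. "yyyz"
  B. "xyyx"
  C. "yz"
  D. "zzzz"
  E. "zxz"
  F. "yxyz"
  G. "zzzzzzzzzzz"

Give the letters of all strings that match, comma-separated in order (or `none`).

A, B, C, D, F

A → match
B → match
C → match
D → match
E → no match
F → match
G → no match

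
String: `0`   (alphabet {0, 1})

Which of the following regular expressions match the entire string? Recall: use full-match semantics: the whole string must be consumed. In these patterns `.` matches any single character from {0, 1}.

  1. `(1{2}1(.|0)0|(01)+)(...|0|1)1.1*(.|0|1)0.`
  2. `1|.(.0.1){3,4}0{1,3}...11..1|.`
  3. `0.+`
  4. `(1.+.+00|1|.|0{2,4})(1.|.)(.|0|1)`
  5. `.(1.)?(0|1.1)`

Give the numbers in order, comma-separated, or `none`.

2

1 → no match
2 → match
3 → no match
4 → no match
5 → no match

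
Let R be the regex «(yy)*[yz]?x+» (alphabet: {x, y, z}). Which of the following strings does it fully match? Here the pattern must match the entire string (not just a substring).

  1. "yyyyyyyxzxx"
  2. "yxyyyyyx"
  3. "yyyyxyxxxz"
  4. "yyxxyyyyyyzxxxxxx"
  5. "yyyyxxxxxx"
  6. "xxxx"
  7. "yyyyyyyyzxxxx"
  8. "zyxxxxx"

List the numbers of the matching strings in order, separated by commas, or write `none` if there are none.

1 → no match
2 → no match
3 → no match — must end with "x"
4 → no match
5 → match
6 → match
7 → match
8 → no match

5, 6, 7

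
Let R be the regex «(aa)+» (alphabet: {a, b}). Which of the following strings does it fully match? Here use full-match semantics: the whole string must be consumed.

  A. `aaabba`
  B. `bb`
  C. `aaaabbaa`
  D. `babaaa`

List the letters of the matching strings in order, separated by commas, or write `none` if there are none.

A → no match — must end with `aa`
B → no match — must start with `aa`
C → no match
D → no match — must start with `aa`

none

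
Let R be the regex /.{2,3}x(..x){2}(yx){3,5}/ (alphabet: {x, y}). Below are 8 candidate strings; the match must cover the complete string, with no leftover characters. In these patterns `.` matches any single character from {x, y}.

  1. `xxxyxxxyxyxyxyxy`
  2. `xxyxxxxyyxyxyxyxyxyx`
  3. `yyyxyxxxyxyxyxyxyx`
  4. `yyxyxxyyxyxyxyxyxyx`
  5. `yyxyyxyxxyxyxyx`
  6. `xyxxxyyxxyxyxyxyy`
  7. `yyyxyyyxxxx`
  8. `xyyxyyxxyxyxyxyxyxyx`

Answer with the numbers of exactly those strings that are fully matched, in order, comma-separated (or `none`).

2, 3, 4, 5, 8

1 → no match — must end with `yx`
2 → match
3 → match
4 → match
5 → match
6 → no match — must end with `yx`
7 → no match — must end with `yx`
8 → match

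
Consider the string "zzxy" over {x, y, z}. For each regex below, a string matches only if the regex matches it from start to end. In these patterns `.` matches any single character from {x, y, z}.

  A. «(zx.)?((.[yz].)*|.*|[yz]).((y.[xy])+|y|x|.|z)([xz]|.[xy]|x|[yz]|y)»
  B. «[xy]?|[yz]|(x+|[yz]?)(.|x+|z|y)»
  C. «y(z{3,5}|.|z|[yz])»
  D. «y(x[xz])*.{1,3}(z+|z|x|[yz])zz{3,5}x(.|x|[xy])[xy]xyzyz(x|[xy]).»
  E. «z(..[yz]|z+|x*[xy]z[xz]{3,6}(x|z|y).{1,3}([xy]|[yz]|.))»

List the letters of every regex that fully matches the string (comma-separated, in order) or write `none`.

A, E

A → match
B → no match
C → no match — must start with "y"
D → no match — must start with "y"
E → match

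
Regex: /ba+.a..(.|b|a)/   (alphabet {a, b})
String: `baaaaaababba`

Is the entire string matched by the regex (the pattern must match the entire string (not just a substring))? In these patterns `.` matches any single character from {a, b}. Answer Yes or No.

Yes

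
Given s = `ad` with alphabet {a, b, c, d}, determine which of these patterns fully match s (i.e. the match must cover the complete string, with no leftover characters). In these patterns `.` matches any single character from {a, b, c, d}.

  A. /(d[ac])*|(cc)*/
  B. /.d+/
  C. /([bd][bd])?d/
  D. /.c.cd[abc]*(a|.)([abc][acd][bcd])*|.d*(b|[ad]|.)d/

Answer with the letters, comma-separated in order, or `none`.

A → no match
B → match
C → no match
D → no match

B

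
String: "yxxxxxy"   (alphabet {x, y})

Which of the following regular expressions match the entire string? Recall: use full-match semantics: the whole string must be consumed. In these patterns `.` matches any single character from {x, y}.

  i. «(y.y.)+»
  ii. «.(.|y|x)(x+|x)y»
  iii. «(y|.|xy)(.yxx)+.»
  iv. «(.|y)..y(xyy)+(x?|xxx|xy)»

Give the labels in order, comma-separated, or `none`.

i → no match
ii → match
iii → no match
iv → no match

ii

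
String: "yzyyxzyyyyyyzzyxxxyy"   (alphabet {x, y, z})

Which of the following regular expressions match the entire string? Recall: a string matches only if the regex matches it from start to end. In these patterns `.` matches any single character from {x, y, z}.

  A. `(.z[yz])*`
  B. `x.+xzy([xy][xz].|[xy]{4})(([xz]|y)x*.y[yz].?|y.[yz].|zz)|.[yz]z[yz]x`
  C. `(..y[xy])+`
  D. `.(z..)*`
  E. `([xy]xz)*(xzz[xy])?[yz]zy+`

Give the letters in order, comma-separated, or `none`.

C

A → no match
B → no match
C → match
D → no match
E → no match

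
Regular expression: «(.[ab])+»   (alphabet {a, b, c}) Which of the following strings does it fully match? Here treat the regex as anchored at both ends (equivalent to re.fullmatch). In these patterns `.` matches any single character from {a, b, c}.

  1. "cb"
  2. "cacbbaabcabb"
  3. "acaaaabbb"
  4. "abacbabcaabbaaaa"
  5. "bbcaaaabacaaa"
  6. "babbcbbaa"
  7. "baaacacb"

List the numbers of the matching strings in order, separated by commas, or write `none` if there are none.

1, 2, 7

1 → match
2 → match
3 → no match
4 → no match
5 → no match
6 → no match
7 → match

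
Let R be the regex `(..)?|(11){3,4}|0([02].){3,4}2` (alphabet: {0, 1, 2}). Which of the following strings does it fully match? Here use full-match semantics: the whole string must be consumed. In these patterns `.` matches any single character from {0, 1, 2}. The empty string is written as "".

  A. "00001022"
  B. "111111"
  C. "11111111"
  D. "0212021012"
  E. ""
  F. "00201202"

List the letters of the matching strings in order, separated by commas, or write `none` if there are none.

A, B, C, D, E, F

A. "00001022" → match
B. "111111" → match
C. "11111111" → match
D. "0212021012" → match
E. "" → match
F. "00201202" → match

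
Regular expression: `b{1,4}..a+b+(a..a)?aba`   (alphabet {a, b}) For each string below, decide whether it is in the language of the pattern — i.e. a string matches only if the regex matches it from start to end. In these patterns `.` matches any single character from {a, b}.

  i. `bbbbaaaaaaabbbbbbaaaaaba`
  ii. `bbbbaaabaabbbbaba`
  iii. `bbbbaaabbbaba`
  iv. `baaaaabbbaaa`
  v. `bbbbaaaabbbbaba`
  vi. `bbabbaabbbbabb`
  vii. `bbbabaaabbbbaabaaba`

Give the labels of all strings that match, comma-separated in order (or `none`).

i → match
ii → no match
iii → match
iv → no match — must end with `aba`
v → match
vi → no match — must end with `aba`
vii → match

i, iii, v, vii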